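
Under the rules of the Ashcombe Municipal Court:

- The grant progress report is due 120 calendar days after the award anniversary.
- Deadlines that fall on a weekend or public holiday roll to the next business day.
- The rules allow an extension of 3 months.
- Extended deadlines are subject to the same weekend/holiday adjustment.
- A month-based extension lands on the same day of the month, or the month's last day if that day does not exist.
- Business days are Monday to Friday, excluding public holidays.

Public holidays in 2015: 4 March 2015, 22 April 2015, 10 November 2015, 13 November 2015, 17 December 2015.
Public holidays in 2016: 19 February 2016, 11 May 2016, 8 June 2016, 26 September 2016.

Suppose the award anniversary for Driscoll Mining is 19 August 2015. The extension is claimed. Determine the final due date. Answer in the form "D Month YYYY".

18 March 2016

120 calendar days after 19 August 2015 is 17 December 2015.
17 December 2015 falls on a listed holiday. Rolling to the next business day gives 18 December 2015, a Friday.
Add 3 months to 18 December 2015: 18 March 2016.
18 March 2016 (Friday) is already a business day.
Deadline: 18 March 2016.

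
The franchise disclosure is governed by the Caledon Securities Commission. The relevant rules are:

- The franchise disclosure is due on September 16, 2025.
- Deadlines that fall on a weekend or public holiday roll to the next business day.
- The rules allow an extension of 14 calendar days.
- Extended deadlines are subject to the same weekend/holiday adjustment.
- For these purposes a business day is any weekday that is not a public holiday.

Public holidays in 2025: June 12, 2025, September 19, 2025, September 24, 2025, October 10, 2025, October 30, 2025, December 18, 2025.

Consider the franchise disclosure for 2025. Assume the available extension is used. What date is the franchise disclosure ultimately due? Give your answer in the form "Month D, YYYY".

Start from the fixed due date, September 16, 2025.
September 16, 2025 (Tuesday) is already a business day.
Add the 14 calendar-day extension to September 16, 2025: September 30, 2025.
September 30, 2025 falls on a Tuesday, which is a business day, so no adjustment is needed.
Deadline: September 30, 2025.

September 30, 2025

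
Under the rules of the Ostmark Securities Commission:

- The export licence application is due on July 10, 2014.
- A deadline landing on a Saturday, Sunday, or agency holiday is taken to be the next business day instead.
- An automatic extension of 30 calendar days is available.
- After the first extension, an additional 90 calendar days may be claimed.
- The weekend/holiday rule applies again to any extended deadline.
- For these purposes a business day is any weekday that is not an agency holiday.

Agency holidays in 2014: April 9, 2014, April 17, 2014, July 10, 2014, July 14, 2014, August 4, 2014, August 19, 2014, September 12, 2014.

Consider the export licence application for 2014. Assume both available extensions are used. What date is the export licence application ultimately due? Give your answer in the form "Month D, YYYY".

The statutory due date is July 10, 2014.
July 10, 2014 is a listed holiday; the next business day is July 11, 2014 (Friday).
Applying the 30-calendar-day extension: July 11, 2014 + 30 days = August 10, 2014.
Because August 10, 2014 is a Sunday, the deadline becomes August 11, 2014 (Monday).
Add the 90 calendar-day extension to August 11, 2014: November 9, 2014.
Because November 9, 2014 is a Sunday, the deadline becomes November 10, 2014 (Monday).
Final deadline: November 10, 2014.

November 10, 2014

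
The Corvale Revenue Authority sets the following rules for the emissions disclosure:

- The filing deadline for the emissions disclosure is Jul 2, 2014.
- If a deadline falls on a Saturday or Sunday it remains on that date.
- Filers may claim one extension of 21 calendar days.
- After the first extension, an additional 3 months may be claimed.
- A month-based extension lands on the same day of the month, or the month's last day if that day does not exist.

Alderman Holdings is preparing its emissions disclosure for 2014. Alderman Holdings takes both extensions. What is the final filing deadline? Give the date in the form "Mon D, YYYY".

Start from the fixed due date, Jul 2, 2014.
Jul 2, 2014 falls on a Wednesday. The rules make no weekend/holiday allowance, so it remains Jul 2, 2014.
With the 21-day extension, Jul 2, 2014 becomes Jul 23, 2014.
Jul 23, 2014 is a Wednesday; no weekend or holiday adjustment applies.
Add 3 months to Jul 23, 2014: Oct 23, 2014.
No adjustment is made for weekends or holidays, so Oct 23, 2014 stands.
The final due date is Oct 23, 2014.

Oct 23, 2014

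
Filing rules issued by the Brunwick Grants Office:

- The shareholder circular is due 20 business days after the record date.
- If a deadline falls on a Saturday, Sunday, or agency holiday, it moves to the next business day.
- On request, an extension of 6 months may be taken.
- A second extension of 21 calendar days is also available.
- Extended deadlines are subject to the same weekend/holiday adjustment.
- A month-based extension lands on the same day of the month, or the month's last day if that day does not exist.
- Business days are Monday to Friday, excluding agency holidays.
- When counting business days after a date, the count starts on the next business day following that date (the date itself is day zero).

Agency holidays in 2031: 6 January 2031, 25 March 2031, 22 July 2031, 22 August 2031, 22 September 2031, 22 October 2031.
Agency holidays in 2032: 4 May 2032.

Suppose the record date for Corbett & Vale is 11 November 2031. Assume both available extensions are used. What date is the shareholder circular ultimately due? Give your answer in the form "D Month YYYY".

20 business days after 11 November 2031, excluding weekends and holidays, is 9 December 2031.
9 December 2031 falls on a Tuesday, which is a business day, so no adjustment is needed.
Add 6 months to 9 December 2031: 9 June 2032.
9 June 2032 falls on a Wednesday, which is a business day, so no adjustment is needed.
The 21-calendar-day extension moves the deadline from 9 June 2032 to 30 June 2032.
30 June 2032 is a Wednesday and not a listed holiday, so it stands.
So the filing is due 30 June 2032.

30 June 2032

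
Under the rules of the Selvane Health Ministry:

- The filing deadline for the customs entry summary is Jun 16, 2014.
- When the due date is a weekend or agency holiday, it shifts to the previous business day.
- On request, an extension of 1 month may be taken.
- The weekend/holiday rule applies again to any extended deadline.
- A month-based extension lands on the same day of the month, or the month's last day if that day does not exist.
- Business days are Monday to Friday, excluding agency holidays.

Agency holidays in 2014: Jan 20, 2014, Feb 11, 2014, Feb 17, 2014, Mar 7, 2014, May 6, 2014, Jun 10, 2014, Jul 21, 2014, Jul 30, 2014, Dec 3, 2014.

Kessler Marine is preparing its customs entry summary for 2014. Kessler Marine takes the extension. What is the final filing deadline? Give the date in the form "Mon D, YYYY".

The statutory due date is Jun 16, 2014.
Since Jun 16, 2014 is a Monday and not a holiday, the date is unchanged.
Add 1 month to Jun 16, 2014: Jul 16, 2014.
Jul 16, 2014 falls on a Wednesday, which is a business day, so no adjustment is needed.
The final due date is Jul 16, 2014.

Jul 16, 2014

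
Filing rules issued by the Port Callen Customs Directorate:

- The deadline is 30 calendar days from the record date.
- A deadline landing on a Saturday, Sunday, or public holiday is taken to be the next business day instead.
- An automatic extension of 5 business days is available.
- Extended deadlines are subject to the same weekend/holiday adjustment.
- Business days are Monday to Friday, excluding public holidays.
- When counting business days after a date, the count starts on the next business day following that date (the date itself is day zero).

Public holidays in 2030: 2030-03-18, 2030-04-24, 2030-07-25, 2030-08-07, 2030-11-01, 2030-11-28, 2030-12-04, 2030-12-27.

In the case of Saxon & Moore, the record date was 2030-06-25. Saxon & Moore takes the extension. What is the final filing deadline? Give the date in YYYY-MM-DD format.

From 2030-06-25, 30 calendar days later is 2030-07-25.
2030-07-25 is a listed holiday, so it moves to the next business day, 2030-07-26 (Friday).
The 5-business-day extension runs from 2030-07-26 to 2030-08-02.
Since 2030-08-02 is a Friday and not a holiday, the date is unchanged.
So the filing is due 2030-08-02.

2030-08-02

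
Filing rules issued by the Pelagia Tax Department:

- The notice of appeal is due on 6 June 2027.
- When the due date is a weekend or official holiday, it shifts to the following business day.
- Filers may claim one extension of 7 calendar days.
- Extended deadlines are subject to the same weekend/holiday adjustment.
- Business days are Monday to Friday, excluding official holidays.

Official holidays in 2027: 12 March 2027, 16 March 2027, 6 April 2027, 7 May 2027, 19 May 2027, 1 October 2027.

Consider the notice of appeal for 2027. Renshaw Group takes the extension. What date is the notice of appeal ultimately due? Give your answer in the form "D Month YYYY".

14 June 2027

The statutory due date is 6 June 2027.
6 June 2027 falls on a Sunday. Rolling to the next business day gives 7 June 2027, a Monday.
The 7-calendar-day extension moves the deadline from 7 June 2027 to 14 June 2027.
Since 14 June 2027 is a Monday and not a holiday, the date is unchanged.
The final due date is 14 June 2027.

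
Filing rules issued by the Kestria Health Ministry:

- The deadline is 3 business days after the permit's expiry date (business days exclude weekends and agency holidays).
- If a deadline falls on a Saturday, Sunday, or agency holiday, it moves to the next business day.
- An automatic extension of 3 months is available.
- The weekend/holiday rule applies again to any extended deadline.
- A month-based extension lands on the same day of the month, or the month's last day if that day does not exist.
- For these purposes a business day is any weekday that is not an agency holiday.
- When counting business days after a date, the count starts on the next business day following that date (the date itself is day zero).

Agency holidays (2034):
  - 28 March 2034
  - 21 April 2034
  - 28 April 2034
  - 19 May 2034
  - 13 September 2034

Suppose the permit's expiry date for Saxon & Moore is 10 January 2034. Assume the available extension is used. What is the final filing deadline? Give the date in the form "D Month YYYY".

Starting the day after 10 January 2034 and counting 3 business days lands on 13 January 2034.
13 January 2034 is a Friday and not a listed holiday, so it stands.
The 3 months extension carries 13 January 2034 to 13 April 2034.
13 April 2034 is a Thursday and not a listed holiday, so it stands.
So the filing is due 13 April 2034.

13 April 2034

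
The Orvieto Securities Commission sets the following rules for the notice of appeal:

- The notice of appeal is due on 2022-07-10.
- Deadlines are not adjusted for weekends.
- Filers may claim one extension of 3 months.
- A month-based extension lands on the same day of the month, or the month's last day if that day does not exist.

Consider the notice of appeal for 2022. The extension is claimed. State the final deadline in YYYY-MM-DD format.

2022-10-10

Start from the fixed due date, 2022-07-10.
No adjustment is made for weekends or holidays, so 2022-07-10 stands.
Add 3 months to 2022-07-10: 2022-10-10.
No adjustment is made for weekends or holidays, so 2022-10-10 stands.
Final deadline: 2022-10-10.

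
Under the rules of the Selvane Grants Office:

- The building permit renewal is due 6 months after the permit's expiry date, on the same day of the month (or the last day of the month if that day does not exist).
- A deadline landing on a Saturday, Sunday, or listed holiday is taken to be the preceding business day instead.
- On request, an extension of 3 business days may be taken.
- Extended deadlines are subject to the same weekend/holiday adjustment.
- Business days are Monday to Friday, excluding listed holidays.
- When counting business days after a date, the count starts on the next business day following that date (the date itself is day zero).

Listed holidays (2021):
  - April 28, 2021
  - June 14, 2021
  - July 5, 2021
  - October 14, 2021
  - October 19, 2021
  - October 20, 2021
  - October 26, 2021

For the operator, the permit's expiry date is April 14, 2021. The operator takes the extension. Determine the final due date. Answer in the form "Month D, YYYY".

Moving 6 months forward from April 14, 2021 on the corresponding day gives October 14, 2021.
October 14, 2021 falls on a listed holiday. Rolling to the preceding business day gives October 13, 2021, a Wednesday.
The 3-business-day extension runs from October 13, 2021 to October 21, 2021.
October 21, 2021 falls on a Thursday, which is a business day, so no adjustment is needed.
The final due date is October 21, 2021.

October 21, 2021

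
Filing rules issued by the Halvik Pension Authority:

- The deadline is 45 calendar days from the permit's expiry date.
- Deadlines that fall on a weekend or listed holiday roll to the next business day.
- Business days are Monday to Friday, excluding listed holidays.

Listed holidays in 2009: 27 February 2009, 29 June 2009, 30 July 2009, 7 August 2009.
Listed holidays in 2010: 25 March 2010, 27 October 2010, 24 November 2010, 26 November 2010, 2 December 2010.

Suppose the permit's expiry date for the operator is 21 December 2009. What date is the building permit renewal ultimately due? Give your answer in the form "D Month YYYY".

45 calendar days after 21 December 2009 is 4 February 2010.
4 February 2010 is a Thursday and not a listed holiday, so it stands.
So the filing is due 4 February 2010.

4 February 2010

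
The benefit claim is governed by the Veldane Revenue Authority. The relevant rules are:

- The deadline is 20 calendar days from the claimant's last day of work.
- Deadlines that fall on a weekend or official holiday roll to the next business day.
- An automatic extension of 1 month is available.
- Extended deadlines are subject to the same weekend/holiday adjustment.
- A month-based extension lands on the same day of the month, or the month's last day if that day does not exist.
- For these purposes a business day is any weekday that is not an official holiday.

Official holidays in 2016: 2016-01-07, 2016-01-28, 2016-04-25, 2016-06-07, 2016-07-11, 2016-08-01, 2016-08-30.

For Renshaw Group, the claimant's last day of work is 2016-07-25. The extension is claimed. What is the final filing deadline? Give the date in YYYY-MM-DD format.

2016-09-15

20 calendar days after 2016-07-25 is 2016-08-14.
2016-08-14 is a Sunday; the next business day is 2016-08-15 (Monday).
Applying the 1 month extension: 1 month after 2016-08-15 is 2016-09-15.
2016-09-15 falls on a Thursday, which is a business day, so no adjustment is needed.
So the filing is due 2016-09-15.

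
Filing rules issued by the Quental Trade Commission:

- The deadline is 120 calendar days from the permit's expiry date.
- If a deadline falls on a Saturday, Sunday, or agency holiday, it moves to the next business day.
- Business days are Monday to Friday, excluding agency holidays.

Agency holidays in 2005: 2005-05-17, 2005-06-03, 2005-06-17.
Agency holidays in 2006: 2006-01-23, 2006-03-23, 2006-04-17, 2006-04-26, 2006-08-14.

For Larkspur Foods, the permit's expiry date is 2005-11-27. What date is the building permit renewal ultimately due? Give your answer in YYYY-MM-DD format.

Trigger date 2005-11-27 + 120 calendar days = 2006-03-27.
2006-03-27 is a Monday and not a listed holiday, so it stands.
The final due date is 2006-03-27.

2006-03-27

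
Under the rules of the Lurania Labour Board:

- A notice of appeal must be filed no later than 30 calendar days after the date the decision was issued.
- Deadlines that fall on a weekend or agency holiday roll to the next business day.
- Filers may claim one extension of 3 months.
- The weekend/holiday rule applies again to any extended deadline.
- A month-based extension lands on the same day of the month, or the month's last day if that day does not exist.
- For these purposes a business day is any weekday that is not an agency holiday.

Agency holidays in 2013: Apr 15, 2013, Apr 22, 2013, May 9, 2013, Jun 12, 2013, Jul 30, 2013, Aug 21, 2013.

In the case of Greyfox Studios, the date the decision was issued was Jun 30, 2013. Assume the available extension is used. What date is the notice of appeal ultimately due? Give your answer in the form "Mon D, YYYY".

Oct 31, 2013

Adding 30 calendar days to Jun 30, 2013 gives Jul 30, 2013.
Jul 30, 2013 is a listed holiday, so it moves to the next business day, Jul 31, 2013 (Wednesday).
Applying the 3 months extension: 3 months after Jul 31, 2013 is Oct 31, 2013.
Oct 31, 2013 (Thursday) is already a business day.
So the filing is due Oct 31, 2013.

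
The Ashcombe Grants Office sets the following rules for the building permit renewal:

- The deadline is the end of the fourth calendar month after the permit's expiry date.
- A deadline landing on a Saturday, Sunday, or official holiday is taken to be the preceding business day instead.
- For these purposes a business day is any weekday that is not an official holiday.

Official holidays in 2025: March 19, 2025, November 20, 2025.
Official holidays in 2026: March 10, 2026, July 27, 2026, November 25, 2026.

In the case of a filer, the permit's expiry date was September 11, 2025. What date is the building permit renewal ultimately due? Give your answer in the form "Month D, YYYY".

January 30, 2026

The fourth month after September 11, 2025 is January 2026, whose last day is January 31, 2026.
January 31, 2026 is a Saturday; the preceding business day is January 30, 2026 (Friday).
So the filing is due January 30, 2026.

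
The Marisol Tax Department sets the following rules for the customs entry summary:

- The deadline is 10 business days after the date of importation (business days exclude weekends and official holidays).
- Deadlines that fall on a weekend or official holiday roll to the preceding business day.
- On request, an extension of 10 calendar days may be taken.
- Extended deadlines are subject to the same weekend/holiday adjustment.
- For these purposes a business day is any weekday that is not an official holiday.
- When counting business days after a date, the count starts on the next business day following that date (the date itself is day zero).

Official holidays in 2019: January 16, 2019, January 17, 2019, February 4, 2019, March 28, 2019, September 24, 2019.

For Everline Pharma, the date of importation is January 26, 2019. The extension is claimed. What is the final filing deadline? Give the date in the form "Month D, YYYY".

February 21, 2019

Starting the day after January 26, 2019 and counting 10 business days lands on February 11, 2019.
February 11, 2019 (Monday) is already a business day.
The 10-calendar-day extension moves the deadline from February 11, 2019 to February 21, 2019.
February 21, 2019 (Thursday) is already a business day.
Deadline: February 21, 2019.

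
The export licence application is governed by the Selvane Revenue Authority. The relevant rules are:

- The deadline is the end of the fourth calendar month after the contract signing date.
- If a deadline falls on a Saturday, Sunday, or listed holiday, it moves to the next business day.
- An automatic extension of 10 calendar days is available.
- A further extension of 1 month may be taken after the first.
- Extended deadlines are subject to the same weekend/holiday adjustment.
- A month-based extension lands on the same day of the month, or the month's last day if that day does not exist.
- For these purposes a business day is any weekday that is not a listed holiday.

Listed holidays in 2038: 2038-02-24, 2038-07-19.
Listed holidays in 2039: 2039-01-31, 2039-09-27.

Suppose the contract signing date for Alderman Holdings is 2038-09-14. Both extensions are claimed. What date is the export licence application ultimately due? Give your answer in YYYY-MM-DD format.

2039-03-11

The fourth month after 2038-09-14 is January 2039, whose last day is 2039-01-31.
2039-01-31 is a listed holiday; the next business day is 2039-02-01 (Tuesday).
Applying the 10-calendar-day extension: 2039-02-01 + 10 days = 2039-02-11.
2039-02-11 is a Friday and not a listed holiday, so it stands.
The 1 month extension carries 2039-02-11 to 2039-03-11.
2039-03-11 falls on a Friday, which is a business day, so no adjustment is needed.
Final deadline: 2039-03-11.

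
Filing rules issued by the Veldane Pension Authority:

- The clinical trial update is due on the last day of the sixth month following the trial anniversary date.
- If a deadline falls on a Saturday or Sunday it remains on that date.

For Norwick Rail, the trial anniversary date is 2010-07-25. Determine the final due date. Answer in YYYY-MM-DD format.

6 months after 2010-07-25 falls in January 2011; the last day of that month is 2011-01-31.
2011-01-31 is a Monday; no weekend or holiday adjustment applies.
The final due date is 2011-01-31.

2011-01-31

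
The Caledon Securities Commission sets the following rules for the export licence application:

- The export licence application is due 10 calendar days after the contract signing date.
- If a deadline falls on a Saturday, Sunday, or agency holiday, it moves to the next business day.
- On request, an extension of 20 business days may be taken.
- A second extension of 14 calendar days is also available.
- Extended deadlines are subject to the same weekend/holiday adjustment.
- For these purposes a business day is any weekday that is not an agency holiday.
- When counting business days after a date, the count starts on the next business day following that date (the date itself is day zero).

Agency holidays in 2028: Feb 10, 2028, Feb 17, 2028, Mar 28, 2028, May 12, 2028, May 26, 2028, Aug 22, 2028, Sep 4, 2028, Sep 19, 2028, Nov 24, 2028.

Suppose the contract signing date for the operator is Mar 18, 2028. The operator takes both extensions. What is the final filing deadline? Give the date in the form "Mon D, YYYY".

May 10, 2028

From Mar 18, 2028, 10 calendar days later is Mar 28, 2028.
Because Mar 28, 2028 is a listed holiday, the deadline becomes Mar 29, 2028 (Wednesday).
Applying the 20-business-day extension: 20 business days after Mar 29, 2028 is Apr 26, 2028.
Apr 26, 2028 is a Wednesday and not a listed holiday, so it stands.
With the 14-day extension, Apr 26, 2028 becomes May 10, 2028.
May 10, 2028 (Wednesday) is already a business day.
Deadline: May 10, 2028.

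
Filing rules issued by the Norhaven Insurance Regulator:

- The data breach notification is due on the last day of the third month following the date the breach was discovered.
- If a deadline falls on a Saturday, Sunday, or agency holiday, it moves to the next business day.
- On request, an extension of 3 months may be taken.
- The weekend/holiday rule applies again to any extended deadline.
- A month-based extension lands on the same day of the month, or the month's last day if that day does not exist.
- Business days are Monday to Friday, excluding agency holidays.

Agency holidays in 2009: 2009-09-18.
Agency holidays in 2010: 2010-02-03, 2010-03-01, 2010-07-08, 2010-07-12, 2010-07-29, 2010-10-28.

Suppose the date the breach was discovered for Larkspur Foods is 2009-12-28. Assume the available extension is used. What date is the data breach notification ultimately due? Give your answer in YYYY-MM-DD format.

3 months after 2009-12-28 is March 2010; that month ends on 2010-03-31.
2010-03-31 (Wednesday) is already a business day.
Add 3 months to 2010-03-31: 2010-06-30 (day 31 does not exist in June, so the month's last day is used).
Since 2010-06-30 is a Wednesday and not a holiday, the date is unchanged.
The final due date is 2010-06-30.

2010-06-30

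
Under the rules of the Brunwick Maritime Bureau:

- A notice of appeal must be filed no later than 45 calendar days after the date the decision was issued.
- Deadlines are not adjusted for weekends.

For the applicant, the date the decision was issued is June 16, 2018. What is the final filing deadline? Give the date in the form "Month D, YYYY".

July 31, 2018

45 calendar days after June 16, 2018 is July 31, 2018.
July 31, 2018 falls on a Tuesday. The rules make no weekend/holiday allowance, so it remains July 31, 2018.
Deadline: July 31, 2018.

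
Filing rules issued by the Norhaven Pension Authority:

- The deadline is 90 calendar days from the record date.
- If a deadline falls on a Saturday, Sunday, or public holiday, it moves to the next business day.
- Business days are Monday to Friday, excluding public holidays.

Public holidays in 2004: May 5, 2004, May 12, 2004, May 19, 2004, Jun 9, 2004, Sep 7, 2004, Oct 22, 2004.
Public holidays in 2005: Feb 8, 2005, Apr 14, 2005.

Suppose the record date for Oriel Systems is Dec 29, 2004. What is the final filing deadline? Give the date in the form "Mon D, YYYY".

Mar 29, 2005

Adding 90 calendar days to Dec 29, 2004 gives Mar 29, 2005.
Mar 29, 2005 is a Tuesday and not a listed holiday, so it stands.
The final due date is Mar 29, 2005.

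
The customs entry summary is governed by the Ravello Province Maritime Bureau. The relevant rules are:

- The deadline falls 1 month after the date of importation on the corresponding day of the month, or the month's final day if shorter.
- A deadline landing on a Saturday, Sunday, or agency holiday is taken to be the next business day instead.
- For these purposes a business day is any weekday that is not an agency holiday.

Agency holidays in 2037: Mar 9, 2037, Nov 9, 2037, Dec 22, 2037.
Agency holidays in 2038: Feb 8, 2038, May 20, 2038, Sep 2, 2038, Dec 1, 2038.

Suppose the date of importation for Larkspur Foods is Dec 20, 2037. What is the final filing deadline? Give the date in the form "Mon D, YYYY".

Jan 20, 2038

Moving 1 month forward from Dec 20, 2037 on the corresponding day gives Jan 20, 2038.
Jan 20, 2038 (Wednesday) is already a business day.
So the filing is due Jan 20, 2038.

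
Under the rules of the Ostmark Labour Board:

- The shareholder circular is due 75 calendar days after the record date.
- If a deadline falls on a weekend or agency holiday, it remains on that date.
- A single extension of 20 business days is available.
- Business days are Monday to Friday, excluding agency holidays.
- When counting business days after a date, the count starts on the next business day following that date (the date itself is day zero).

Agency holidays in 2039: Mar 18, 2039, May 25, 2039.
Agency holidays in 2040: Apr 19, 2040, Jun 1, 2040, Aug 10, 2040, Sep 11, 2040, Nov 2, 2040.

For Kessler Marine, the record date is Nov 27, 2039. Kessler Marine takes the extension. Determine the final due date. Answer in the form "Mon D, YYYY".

Mar 9, 2040

75 calendar days after Nov 27, 2039 is Feb 10, 2040.
No adjustment is made for weekends or holidays, so Feb 10, 2040 stands.
Applying the 20-business-day extension: 20 business days after Feb 10, 2040 is Mar 9, 2040.
Mar 9, 2040 is a Friday; no weekend or holiday adjustment applies.
Deadline: Mar 9, 2040.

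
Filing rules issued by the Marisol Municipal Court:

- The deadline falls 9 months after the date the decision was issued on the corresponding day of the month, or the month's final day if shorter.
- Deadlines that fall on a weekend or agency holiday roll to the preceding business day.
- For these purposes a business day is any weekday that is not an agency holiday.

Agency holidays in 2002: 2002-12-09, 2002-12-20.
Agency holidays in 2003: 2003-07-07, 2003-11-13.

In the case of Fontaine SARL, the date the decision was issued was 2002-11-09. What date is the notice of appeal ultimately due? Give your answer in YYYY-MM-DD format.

9 months from 2002-11-09 is 2003-08-09.
2003-08-09 is a Saturday, so it moves to the preceding business day, 2003-08-08 (Friday).
Deadline: 2003-08-08.

2003-08-08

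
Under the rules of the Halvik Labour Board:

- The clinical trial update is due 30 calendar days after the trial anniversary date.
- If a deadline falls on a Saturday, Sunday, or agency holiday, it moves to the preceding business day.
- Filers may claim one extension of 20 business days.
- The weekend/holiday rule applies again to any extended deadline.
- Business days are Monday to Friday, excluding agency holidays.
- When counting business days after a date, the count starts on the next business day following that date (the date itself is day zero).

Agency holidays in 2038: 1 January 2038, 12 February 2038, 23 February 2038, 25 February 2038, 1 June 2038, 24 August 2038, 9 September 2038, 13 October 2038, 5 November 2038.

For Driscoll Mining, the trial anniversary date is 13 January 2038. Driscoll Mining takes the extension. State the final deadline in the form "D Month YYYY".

16 March 2038

30 calendar days after 13 January 2038 is 12 February 2038.
12 February 2038 is a listed holiday; the preceding business day is 11 February 2038 (Thursday).
The 20-business-day extension runs from 11 February 2038 to 16 March 2038.
16 March 2038 is a Tuesday and not a listed holiday, so it stands.
So the filing is due 16 March 2038.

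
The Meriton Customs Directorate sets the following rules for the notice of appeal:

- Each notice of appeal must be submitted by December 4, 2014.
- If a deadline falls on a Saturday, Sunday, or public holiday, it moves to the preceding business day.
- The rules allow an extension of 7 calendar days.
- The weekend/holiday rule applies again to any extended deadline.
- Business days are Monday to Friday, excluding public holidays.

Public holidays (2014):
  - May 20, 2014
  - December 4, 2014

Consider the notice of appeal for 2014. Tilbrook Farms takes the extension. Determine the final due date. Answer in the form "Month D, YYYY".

The statutory due date is December 4, 2014.
December 4, 2014 is a listed holiday, so it moves to the preceding business day, December 3, 2014 (Wednesday).
Add the 7 calendar-day extension to December 3, 2014: December 10, 2014.
Since December 10, 2014 is a Wednesday and not a holiday, the date is unchanged.
The final due date is December 10, 2014.

December 10, 2014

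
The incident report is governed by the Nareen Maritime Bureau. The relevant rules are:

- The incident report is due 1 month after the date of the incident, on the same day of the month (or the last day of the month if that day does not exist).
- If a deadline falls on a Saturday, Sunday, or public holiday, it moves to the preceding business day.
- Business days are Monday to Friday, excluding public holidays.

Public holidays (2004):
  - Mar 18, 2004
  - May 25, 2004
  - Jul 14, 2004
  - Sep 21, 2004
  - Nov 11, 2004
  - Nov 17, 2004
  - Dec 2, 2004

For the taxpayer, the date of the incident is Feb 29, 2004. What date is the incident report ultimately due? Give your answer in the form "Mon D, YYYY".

Mar 29, 2004

1 month after Feb 29, 2004, on the same day of the month, is Mar 29, 2004.
Mar 29, 2004 falls on a Monday, which is a business day, so no adjustment is needed.
Deadline: Mar 29, 2004.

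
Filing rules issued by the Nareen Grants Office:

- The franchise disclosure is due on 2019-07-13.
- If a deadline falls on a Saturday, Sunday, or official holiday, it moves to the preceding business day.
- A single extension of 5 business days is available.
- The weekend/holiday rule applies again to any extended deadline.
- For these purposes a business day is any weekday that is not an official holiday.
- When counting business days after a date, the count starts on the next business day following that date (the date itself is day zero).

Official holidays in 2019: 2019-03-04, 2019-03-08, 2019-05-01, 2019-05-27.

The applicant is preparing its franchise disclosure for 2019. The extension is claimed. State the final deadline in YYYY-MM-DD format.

2019-07-19

Start from the fixed due date, 2019-07-13.
Because 2019-07-13 is a Saturday, the deadline becomes 2019-07-12 (Friday).
Counting 5 further business days from 2019-07-12 reaches 2019-07-19.
Since 2019-07-19 is a Friday and not a holiday, the date is unchanged.
Final deadline: 2019-07-19.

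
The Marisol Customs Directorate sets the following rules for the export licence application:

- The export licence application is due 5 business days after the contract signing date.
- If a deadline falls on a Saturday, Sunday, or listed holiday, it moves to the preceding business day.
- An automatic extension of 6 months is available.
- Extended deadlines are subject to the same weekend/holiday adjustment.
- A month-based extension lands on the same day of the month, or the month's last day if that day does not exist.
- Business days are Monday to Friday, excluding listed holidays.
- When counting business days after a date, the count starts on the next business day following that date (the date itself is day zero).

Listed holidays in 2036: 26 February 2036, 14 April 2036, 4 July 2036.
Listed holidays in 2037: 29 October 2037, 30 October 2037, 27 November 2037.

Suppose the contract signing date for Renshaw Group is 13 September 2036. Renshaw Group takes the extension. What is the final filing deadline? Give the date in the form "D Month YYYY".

19 March 2037

5 business days after 13 September 2036, excluding weekends and holidays, is 19 September 2036.
19 September 2036 (Friday) is already a business day.
Add 6 months to 19 September 2036: 19 March 2037.
19 March 2037 (Thursday) is already a business day.
The final due date is 19 March 2037.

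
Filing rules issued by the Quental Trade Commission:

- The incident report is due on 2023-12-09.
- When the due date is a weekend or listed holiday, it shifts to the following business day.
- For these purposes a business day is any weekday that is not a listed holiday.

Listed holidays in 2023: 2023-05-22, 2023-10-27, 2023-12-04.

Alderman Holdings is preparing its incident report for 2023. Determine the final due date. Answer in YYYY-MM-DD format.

The statutory due date is 2023-12-09.
Because 2023-12-09 is a Saturday, the deadline becomes 2023-12-11 (Monday).
Final deadline: 2023-12-11.

2023-12-11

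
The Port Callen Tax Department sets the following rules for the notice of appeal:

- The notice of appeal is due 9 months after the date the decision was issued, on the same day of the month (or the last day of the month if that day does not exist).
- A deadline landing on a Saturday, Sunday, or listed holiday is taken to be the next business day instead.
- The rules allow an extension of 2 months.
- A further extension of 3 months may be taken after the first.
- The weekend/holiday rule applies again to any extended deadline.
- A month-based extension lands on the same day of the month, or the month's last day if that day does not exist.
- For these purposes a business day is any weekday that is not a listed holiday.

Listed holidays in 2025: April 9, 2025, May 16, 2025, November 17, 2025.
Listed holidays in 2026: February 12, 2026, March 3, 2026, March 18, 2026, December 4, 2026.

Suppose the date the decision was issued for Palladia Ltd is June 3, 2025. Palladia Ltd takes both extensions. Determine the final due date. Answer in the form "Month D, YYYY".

Moving 9 months forward from June 3, 2025 on the corresponding day gives March 3, 2026.
Because March 3, 2026 is a listed holiday, the deadline becomes March 4, 2026 (Wednesday).
The 2 months extension carries March 4, 2026 to May 4, 2026.
May 4, 2026 falls on a Monday, which is a business day, so no adjustment is needed.
Add 3 months to May 4, 2026: August 4, 2026.
August 4, 2026 falls on a Tuesday, which is a business day, so no adjustment is needed.
Final deadline: August 4, 2026.

August 4, 2026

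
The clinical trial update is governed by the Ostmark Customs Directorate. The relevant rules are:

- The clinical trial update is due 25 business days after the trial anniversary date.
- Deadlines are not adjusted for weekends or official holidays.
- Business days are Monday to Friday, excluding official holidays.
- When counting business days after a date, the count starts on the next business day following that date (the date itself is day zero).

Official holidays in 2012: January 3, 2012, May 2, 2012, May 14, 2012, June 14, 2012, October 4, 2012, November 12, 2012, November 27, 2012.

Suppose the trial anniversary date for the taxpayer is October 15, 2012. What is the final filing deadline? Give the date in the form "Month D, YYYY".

25 business days after October 15, 2012, excluding weekends and holidays, is November 20, 2012.
November 20, 2012 is a Tuesday; no weekend or holiday adjustment applies.
The final due date is November 20, 2012.

November 20, 2012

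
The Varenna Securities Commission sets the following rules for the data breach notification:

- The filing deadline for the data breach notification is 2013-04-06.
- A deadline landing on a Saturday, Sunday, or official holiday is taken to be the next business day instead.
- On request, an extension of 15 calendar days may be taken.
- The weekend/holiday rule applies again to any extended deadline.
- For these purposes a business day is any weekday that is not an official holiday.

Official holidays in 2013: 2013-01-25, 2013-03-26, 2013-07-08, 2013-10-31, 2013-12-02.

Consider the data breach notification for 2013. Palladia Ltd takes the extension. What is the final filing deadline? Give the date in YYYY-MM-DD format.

2013-04-23

The stated deadline is 2013-04-06.
2013-04-06 is a Saturday; the next business day is 2013-04-08 (Monday).
The 15-calendar-day extension moves the deadline from 2013-04-08 to 2013-04-23.
Since 2013-04-23 is a Tuesday and not a holiday, the date is unchanged.
Final deadline: 2013-04-23.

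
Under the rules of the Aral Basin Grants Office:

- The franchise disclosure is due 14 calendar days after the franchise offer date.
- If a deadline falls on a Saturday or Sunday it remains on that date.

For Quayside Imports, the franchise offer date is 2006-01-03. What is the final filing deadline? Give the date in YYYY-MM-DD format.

2006-01-17

From 2006-01-03, 14 calendar days later is 2006-01-17.
2006-01-17 is a Tuesday; no weekend or holiday adjustment applies.
Deadline: 2006-01-17.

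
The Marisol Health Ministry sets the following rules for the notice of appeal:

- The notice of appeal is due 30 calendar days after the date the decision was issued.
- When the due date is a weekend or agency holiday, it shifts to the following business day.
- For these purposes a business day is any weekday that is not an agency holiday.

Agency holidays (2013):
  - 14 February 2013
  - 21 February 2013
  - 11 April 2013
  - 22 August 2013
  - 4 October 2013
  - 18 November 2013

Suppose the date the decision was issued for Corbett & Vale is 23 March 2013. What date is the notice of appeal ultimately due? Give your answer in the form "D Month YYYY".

22 April 2013

Adding 30 calendar days to 23 March 2013 gives 22 April 2013.
22 April 2013 falls on a Monday, which is a business day, so no adjustment is needed.
Final deadline: 22 April 2013.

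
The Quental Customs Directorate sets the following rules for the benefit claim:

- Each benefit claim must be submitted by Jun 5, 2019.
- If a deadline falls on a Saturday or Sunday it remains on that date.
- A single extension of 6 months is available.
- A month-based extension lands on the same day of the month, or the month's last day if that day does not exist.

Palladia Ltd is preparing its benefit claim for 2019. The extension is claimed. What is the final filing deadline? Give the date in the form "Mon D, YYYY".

Dec 5, 2019

Start from the fixed due date, Jun 5, 2019.
No adjustment is made for weekends or holidays, so Jun 5, 2019 stands.
The 6 months extension carries Jun 5, 2019 to Dec 5, 2019.
Dec 5, 2019 is a Thursday; no weekend or holiday adjustment applies.
So the filing is due Dec 5, 2019.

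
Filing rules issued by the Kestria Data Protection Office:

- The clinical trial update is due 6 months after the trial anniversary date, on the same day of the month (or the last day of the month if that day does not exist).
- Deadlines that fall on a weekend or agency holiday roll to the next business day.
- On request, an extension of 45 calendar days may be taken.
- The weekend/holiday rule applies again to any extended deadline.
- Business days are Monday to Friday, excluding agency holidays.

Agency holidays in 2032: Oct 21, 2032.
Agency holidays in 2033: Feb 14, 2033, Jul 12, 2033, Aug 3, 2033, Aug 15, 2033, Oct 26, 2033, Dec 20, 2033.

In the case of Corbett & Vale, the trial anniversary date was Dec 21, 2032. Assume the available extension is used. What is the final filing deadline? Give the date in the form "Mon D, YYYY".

Aug 5, 2033

6 months after Dec 21, 2032, on the same day of the month, is Jun 21, 2033.
Jun 21, 2033 is a Tuesday and not a listed holiday, so it stands.
The 45-calendar-day extension moves the deadline from Jun 21, 2033 to Aug 5, 2033.
Aug 5, 2033 is a Friday and not a listed holiday, so it stands.
The final due date is Aug 5, 2033.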